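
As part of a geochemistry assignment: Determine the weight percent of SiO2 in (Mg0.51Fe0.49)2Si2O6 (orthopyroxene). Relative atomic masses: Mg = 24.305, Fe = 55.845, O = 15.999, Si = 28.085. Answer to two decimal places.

Molar mass of (Mg0.51Fe0.49)2Si2O6 = 1.02*24.305 + 0.98*55.845 + 2*28.085 + 6*15.999 = 231.683 g/mol.
Each formula unit contains 2 Si, equivalent to 2/1 = 2.0000 mol SiO2.
M(SiO2) = 1×28.085 + 2×15.999 = 60.083 g/mol.
Mass of SiO2 per formula unit = 2.0000 × 60.083 = 120.166 g.
SiO2 wt% = 120.166 / 231.683 × 100 = 51.87%.

51.87 wt%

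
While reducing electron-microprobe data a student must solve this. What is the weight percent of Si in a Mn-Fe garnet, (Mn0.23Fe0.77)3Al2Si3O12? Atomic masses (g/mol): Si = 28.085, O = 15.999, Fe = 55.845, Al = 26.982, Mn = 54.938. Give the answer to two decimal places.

16.95 mass %

Molar mass of (Mn0.23Fe0.77)3Al2Si3O12: 0.69·54.938 + 2.31·55.845 + 2·26.982 + 3·28.085 + 12·15.999 = 497.116 g/mol.
Mass of Si per formula unit: 3 × 28.085 = 84.255 g.
Weight fraction Si = 84.255 / 497.116 = 0.1695.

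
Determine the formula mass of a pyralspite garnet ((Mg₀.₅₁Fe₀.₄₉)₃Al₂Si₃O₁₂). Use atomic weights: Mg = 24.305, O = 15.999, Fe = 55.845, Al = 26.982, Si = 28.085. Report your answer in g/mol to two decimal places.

The formula mass is the sum 1.53*24.305 + 1.47*55.845 + 2*26.982 + 3*28.085 + 12*15.999.

449.49 g/mol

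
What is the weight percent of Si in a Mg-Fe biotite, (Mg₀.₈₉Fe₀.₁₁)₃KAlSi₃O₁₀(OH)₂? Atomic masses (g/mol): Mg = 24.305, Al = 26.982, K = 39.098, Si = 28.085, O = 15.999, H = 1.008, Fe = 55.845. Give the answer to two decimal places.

M((Mg₀.₈₉Fe₀.₁₁)₃KAlSi₃O₁₀(OH)₂) = 427.662 g/mol.
Si contributes 3 × 28.085 = 84.255 g per mole.
84.255/427.662 = 0.1970 → 19.70%.

19.70 wt%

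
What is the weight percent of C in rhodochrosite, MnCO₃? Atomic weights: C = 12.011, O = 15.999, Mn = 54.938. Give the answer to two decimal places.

M(MnCO₃) = 114.946 g/mol.
C contributes 1 × 12.011 = 12.011 g per mole.
12.011/114.946 = 0.1045 → 10.45%.

10.45 wt%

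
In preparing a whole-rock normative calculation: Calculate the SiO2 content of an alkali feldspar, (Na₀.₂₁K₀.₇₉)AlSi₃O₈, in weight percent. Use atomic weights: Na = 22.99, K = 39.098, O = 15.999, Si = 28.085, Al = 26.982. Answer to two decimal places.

Molar mass of (Na₀.₂₁K₀.₇₉)AlSi₃O₈ = 0.21·22.99 + 0.79·39.098 + 1·26.982 + 3·28.085 + 8·15.999 = 274.944 g/mol.
Each formula unit contains 3 Si, equivalent to 3/1 = 3.0000 mol SiO2.
M(SiO2) = 1×28.085 + 2×15.999 = 60.083 g/mol.
Mass of SiO2 per formula unit = 3.0000 × 60.083 = 180.249 g.
SiO2 wt% = 180.249 / 274.944 × 100 = 65.56%.

65.56 wt%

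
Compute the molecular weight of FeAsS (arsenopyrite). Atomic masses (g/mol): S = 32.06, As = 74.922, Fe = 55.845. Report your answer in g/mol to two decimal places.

162.83 g/mol

The formula mass is the sum 1×55.845 + 1×74.922 + 1×32.06.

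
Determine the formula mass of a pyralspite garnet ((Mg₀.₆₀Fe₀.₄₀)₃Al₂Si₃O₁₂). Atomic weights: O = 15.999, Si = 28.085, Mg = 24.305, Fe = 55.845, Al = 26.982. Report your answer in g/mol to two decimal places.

440.97 g/mol

Mg: 1.80 × 24.305 = 43.7490
Fe: 1.20 × 55.845 = 67.0140
Al: 2 × 26.982 = 53.9640
Si: 3 × 28.085 = 84.2550
O: 12 × 15.999 = 191.9880
Summing the contributions gives the formula mass.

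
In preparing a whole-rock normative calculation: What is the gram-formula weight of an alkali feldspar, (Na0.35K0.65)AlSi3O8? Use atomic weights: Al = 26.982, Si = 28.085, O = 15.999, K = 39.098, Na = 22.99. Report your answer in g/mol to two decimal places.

272.69 g/mol

M = 0.35*22.99 + 0.65*39.098 + 1*26.982 + 3*28.085 + 8*15.999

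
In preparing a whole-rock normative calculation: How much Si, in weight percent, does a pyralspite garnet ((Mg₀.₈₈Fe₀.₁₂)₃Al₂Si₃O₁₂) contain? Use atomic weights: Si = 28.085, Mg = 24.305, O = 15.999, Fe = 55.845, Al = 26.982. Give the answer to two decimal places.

20.33 weight percent

Formula mass = 2.64*24.305 + 0.36*55.845 + 2*26.982 + 3*28.085 + 12*15.999 = 414.476 g/mol, of which 84.255 g is Si.
So Si makes up 84.255/414.476 = 0.2033 of the mass, i.e. 20.33%.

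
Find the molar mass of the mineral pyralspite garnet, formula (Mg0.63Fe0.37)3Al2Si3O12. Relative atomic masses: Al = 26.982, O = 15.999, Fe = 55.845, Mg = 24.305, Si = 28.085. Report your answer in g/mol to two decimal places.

M = 1.89·24.305 + 1.11·55.845 + 2·26.982 + 3·28.085 + 12·15.999

438.13 g/mol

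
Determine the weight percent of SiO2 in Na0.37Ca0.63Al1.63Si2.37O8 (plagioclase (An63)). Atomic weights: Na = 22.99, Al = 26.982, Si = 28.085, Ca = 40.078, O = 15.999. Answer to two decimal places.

52.30 wt%

M(Na0.37Ca0.63Al1.63Si2.37O8) = 272.290 g/mol; M(SiO2) = 60.083 g/mol.
Moles SiO2 per formula unit = 2.37 Si ÷ 1 = 2.3700.
SiO2 fraction = (2.3700 × 60.083) / 272.290 = 142.397/272.290 = 0.5230.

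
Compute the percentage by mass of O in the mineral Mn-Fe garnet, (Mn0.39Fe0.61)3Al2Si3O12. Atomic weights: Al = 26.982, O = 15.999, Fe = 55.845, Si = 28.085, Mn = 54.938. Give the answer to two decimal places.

Molar mass of (Mn0.39Fe0.61)3Al2Si3O12: 1.17·54.938 + 1.83·55.845 + 2·26.982 + 3·28.085 + 12·15.999 = 496.681 g/mol.
Mass of O per formula unit: 12 × 15.999 = 191.988 g.
Weight fraction O = 191.988 / 496.681 = 0.3865.

38.65 mass %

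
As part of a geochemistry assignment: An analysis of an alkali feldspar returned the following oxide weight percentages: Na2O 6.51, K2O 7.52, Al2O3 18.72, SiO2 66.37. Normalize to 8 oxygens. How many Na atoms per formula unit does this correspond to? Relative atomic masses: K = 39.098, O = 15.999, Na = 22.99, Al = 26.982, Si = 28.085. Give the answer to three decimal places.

6.51 wt% Na2O ÷ 61.979 g/mol = 0.10504 mol, giving 0.21008 Na and 0.10504 O.
7.52 wt% K2O ÷ 94.195 g/mol = 0.07983 mol, giving 0.15966 K and 0.07983 O.
18.72 wt% Al2O3 ÷ 101.961 g/mol = 0.18360 mol, giving 0.36720 Al and 0.55080 O.
66.37 wt% SiO2 ÷ 60.083 g/mol = 1.10464 mol, giving 1.10464 Si and 2.20928 O.
Oxygen sums to 2.94495; scaling by 8/2.94495 = 2.71651 puts the formula on 8 O.
Na: 0.21008 × 2.71651 = 0.571 atoms per formula unit.

0.571 Na apfu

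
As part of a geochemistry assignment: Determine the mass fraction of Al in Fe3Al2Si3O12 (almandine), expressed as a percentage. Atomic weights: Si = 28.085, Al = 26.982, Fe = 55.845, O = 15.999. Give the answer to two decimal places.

Formula mass = 3×55.845 + 2×26.982 + 3×28.085 + 12×15.999 = 497.742 g/mol, of which 53.964 g is Al.
So Al makes up 53.964/497.742 = 0.1084 of the mass, i.e. 10.84%.

10.84 weight percent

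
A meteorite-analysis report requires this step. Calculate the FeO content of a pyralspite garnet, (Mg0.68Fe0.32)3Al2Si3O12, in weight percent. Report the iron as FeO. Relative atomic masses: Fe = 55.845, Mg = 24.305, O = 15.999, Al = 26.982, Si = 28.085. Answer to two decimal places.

15.91 wt%

Molar mass of (Mg0.68Fe0.32)3Al2Si3O12 = 2.04·24.305 + 0.96·55.845 + 2·26.982 + 3·28.085 + 12·15.999 = 433.400 g/mol.
Each formula unit contains 0.96 Fe, equivalent to 0.96/1 = 0.9600 mol FeO.
M(FeO) = 1×55.845 + 1×15.999 = 71.844 g/mol.
Mass of FeO per formula unit = 0.9600 × 71.844 = 68.970 g.
FeO wt% = 68.970 / 433.400 × 100 = 15.91%.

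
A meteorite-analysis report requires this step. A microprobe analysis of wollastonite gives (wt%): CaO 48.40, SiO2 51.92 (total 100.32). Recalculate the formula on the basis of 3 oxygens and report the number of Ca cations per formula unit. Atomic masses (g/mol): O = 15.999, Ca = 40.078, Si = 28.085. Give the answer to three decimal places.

0.999 Ca apfu

48.40 wt% CaO ÷ 56.077 g/mol = 0.86310 mol, giving 0.86310 Ca and 0.86310 O.
51.92 wt% SiO2 ÷ 60.083 g/mol = 0.86414 mol, giving 0.86414 Si and 1.72828 O.
Oxygen sums to 2.59138; scaling by 3/2.59138 = 1.15768 puts the formula on 3 O.
Ca: 0.86310 × 1.15768 = 0.999 atoms per formula unit.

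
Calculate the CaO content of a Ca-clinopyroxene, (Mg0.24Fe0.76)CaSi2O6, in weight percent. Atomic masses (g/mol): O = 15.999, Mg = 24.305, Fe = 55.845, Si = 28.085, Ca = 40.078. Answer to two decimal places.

Molar mass of (Mg0.24Fe0.76)CaSi2O6 = 0.24×24.305 + 0.76×55.845 + 1×40.078 + 2×28.085 + 6×15.999 = 240.517 g/mol.
Each formula unit contains 1 Ca, equivalent to 1/1 = 1.0000 mol CaO.
M(CaO) = 1×40.078 + 1×15.999 = 56.077 g/mol.
Mass of CaO per formula unit = 1.0000 × 56.077 = 56.077 g.
CaO wt% = 56.077 / 240.517 × 100 = 23.32%.

23.32 wt%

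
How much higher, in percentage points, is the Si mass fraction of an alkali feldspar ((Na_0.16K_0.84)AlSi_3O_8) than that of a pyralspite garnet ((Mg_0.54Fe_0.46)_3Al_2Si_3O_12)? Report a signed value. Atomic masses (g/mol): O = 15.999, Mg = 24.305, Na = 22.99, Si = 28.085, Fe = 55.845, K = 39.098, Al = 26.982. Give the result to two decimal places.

First mineral: 84.255 g Si in 275.750 g formula = 30.55 wt% Si.
Second mineral: 84.255 g Si in 446.647 g formula = 18.86 wt% Si.
30.55% − 18.86% gives a difference of 11.69 percentage points.

11.69 percentage points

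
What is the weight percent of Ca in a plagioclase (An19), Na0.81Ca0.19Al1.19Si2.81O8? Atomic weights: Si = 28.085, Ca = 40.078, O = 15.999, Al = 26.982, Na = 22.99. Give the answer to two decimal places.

M(Na0.81Ca0.19Al1.19Si2.81O8) = 265.256 g/mol.
Ca contributes 0.19 × 40.078 = 7.615 g per mole.
7.615/265.256 = 0.0287 → 2.87%.

2.87 mass %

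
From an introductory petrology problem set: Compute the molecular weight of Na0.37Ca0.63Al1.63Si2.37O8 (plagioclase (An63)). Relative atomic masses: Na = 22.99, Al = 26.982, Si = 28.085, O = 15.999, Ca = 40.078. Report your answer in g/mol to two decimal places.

The formula mass is the sum 0.37*22.99 + 0.63*40.078 + 1.63*26.982 + 2.37*28.085 + 8*15.999.

272.29 g/mol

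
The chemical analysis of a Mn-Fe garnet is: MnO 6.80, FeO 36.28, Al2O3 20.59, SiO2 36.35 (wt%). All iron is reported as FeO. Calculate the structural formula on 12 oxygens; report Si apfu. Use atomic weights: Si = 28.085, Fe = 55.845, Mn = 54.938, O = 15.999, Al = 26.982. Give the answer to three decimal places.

6.80 wt% MnO ÷ 70.937 g/mol = 0.09586 mol, giving 0.09586 Mn and 0.09586 O.
36.28 wt% FeO ÷ 71.844 g/mol = 0.50498 mol, giving 0.50498 Fe and 0.50498 O.
20.59 wt% Al2O3 ÷ 101.961 g/mol = 0.20194 mol, giving 0.40388 Al and 0.60582 O.
36.35 wt% SiO2 ÷ 60.083 g/mol = 0.60500 mol, giving 0.60500 Si and 1.21000 O.
Oxygen sums to 2.41666; scaling by 12/2.41666 = 4.96553 puts the formula on 12 O.
Si: 0.60500 × 4.96553 = 3.004 atoms per formula unit.

3.004 Si apfu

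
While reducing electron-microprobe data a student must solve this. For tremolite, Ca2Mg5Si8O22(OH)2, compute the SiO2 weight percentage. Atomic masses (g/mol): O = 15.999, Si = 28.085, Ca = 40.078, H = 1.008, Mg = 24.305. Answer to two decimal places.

M(Ca2Mg5Si8O22(OH)2) = 812.353 g/mol; M(SiO2) = 60.083 g/mol.
Moles SiO2 per formula unit = 8 Si ÷ 1 = 8.0000.
SiO2 fraction = (8.0000 × 60.083) / 812.353 = 480.664/812.353 = 0.5917.

59.17 wt%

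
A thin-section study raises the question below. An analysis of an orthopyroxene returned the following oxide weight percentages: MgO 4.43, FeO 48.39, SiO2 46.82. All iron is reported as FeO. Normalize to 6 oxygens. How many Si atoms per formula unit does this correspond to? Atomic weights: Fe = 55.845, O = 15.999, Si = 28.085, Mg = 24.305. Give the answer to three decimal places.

1.996 Si apfu

4.43 wt% MgO ÷ 40.304 g/mol = 0.10991 mol, giving 0.10991 Mg and 0.10991 O.
48.39 wt% FeO ÷ 71.844 g/mol = 0.67354 mol, giving 0.67354 Fe and 0.67354 O.
46.82 wt% SiO2 ÷ 60.083 g/mol = 0.77926 mol, giving 0.77926 Si and 1.55852 O.
Oxygen sums to 2.34197; scaling by 6/2.34197 = 2.56195 puts the formula on 6 O.
Si: 0.77926 × 2.56195 = 1.996 atoms per formula unit.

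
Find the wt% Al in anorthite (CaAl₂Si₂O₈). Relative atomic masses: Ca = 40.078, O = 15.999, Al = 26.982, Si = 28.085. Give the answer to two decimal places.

Molar mass of CaAl₂Si₂O₈: 1×40.078 + 2×26.982 + 2×28.085 + 8×15.999 = 278.204 g/mol.
Mass of Al per formula unit: 2 × 26.982 = 53.964 g.
Weight fraction Al = 53.964 / 278.204 = 0.1940.

19.40 weight percent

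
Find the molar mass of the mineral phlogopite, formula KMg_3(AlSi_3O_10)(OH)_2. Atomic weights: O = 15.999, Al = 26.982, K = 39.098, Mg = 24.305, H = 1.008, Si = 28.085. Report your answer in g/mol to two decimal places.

417.25 g/mol

M = 1×39.098 + 3×24.305 + 1×26.982 + 3×28.085 + 12×15.999 + 2×1.008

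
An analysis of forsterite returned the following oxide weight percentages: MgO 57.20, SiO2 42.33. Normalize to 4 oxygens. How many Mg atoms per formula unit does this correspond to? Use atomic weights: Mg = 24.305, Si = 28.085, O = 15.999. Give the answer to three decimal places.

57.20 wt% MgO ÷ 40.304 g/mol = 1.41921 mol, giving 1.41921 Mg and 1.41921 O.
42.33 wt% SiO2 ÷ 60.083 g/mol = 0.70453 mol, giving 0.70453 Si and 1.40906 O.
Oxygen sums to 2.82827; scaling by 4/2.82827 = 1.41429 puts the formula on 4 O.
Mg: 1.41921 × 1.41429 = 2.007 atoms per formula unit.

2.007 Mg apfu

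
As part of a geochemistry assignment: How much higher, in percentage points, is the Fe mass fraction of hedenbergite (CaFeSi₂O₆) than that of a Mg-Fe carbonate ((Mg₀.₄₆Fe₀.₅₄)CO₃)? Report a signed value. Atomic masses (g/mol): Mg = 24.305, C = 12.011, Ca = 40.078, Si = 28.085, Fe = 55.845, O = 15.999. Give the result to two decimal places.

-7.25 percentage points

M(CaFeSi₂O₆) = 248.087 g/mol, so wt% Fe = 55.845/248.087 × 100 = 22.51%.
M((Mg₀.₄₆Fe₀.₅₄)CO₃) = 101.345 g/mol, so wt% Fe = 30.156/101.345 × 100 = 29.76%.
22.51 − 29.76 = -7.25 pp.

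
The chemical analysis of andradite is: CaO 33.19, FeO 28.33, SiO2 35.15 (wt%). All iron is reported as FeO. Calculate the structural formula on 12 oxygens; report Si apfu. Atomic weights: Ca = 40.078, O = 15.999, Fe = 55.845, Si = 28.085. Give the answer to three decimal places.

3.256 Si apfu

CaO: 33.19/56.077 = 0.59186 mol → 0.59186 mol Ca, 0.59186 mol O.
FeO: 28.33/71.844 = 0.39433 mol → 0.39433 mol Fe, 0.39433 mol O.
SiO2: 35.15/60.083 = 0.58502 mol → 0.58502 mol Si, 1.17004 mol O.
Total oxygen = 2.15623 mol. Normalization factor = 12/2.15623 = 5.56527.
Si per 12 O = 0.58502 × 5.56527 = 3.256.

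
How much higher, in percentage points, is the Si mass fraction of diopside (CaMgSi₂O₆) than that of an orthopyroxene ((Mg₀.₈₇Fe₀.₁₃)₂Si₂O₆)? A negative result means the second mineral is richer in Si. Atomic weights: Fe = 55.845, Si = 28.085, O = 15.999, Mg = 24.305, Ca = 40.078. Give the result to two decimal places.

M(CaMgSi₂O₆) = 216.547 g/mol, so wt% Si = 56.170/216.547 × 100 = 25.94%.
M((Mg₀.₈₇Fe₀.₁₃)₂Si₂O₆) = 208.974 g/mol, so wt% Si = 56.170/208.974 × 100 = 26.88%.
25.94 − 26.88 = -0.94 pp.

-0.94 percentage points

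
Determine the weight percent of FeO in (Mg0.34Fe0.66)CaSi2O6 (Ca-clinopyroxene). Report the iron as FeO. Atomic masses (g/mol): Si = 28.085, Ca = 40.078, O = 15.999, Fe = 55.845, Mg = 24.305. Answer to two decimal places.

19.98 wt%

Molar mass of (Mg0.34Fe0.66)CaSi2O6 = 0.34·24.305 + 0.66·55.845 + 1·40.078 + 2·28.085 + 6·15.999 = 237.363 g/mol.
Each formula unit contains 0.66 Fe, equivalent to 0.66/1 = 0.6600 mol FeO.
M(FeO) = 1×55.845 + 1×15.999 = 71.844 g/mol.
Mass of FeO per formula unit = 0.6600 × 71.844 = 47.417 g.
FeO wt% = 47.417 / 237.363 × 100 = 19.98%.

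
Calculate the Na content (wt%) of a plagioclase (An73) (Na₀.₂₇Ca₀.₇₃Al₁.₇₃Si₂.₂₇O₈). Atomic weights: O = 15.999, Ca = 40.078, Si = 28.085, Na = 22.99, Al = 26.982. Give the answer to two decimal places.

2.27 wt%

M(Na₀.₂₇Ca₀.₇₃Al₁.₇₃Si₂.₂₇O₈) = 273.888 g/mol.
Na contributes 0.27 × 22.99 = 6.207 g per mole.
6.207/273.888 = 0.0227 → 2.27%.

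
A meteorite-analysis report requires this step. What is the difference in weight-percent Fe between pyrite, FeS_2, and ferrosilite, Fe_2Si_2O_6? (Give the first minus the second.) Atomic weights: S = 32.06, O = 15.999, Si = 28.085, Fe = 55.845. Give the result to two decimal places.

First mineral: 55.845 g Fe in 119.965 g formula = 46.55 wt% Fe.
Second mineral: 111.690 g Fe in 263.854 g formula = 42.33 wt% Fe.
46.55% − 42.33% gives a difference of 4.22 percentage points.

4.22 percentage points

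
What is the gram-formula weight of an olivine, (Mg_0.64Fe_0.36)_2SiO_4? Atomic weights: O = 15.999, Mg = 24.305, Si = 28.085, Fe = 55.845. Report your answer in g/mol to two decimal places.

Mg: 1.28 × 24.305 = 31.1104
Fe: 0.72 × 55.845 = 40.2084
Si: 1 × 28.085 = 28.0850
O: 4 × 15.999 = 63.9960
Summing the contributions gives the formula mass.

163.40 g/mol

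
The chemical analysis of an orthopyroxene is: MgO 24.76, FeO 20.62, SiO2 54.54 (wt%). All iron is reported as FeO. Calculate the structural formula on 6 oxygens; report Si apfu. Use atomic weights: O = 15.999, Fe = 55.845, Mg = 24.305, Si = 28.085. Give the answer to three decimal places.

2.005 Si apfu

MgO: 24.76/40.304 = 0.61433 mol → 0.61433 mol Mg, 0.61433 mol O.
FeO: 20.62/71.844 = 0.28701 mol → 0.28701 mol Fe, 0.28701 mol O.
SiO2: 54.54/60.083 = 0.90774 mol → 0.90774 mol Si, 1.81548 mol O.
Total oxygen = 2.71682 mol. Normalization factor = 6/2.71682 = 2.20846.
Si per 6 O = 0.90774 × 2.20846 = 2.005.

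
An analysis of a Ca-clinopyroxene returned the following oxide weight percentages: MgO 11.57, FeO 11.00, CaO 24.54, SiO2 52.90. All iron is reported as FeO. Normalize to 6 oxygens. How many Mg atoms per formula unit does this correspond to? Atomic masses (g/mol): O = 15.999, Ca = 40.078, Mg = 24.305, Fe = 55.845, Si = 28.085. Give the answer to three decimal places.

MgO: 11.57/40.304 = 0.28707 mol → 0.28707 mol Mg, 0.28707 mol O.
FeO: 11.00/71.844 = 0.15311 mol → 0.15311 mol Fe, 0.15311 mol O.
CaO: 24.54/56.077 = 0.43761 mol → 0.43761 mol Ca, 0.43761 mol O.
SiO2: 52.90/60.083 = 0.88045 mol → 0.88045 mol Si, 1.76090 mol O.
Total oxygen = 2.63869 mol. Normalization factor = 6/2.63869 = 2.27386.
Mg per 6 O = 0.28707 × 2.27386 = 0.653.

0.653 Mg apfu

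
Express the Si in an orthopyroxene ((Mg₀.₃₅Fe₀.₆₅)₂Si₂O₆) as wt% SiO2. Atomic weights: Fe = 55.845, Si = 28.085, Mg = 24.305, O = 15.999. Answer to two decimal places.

49.70 wt%

Formula mass = 241.776 g/mol.
2 Si → 2.0000 mol SiO2 per formula unit; M(SiO2) = 60.083, so SiO2 mass = 120.166 g.
120.166/241.776 × 100 = 49.70 wt%.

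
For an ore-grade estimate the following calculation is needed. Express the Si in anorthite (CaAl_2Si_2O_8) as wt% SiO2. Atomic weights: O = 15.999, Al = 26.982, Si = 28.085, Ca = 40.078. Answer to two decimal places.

43.19 wt%

Formula mass = 278.204 g/mol.
2 Si → 2.0000 mol SiO2 per formula unit; M(SiO2) = 60.083, so SiO2 mass = 120.166 g.
120.166/278.204 × 100 = 43.19 wt%.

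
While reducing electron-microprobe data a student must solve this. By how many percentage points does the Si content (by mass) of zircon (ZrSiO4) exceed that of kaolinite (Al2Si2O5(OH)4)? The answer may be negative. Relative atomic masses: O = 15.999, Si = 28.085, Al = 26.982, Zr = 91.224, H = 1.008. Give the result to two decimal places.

M(ZrSiO4) = 183.305 g/mol, so wt% Si = 28.085/183.305 × 100 = 15.32%.
M(Al2Si2O5(OH)4) = 258.157 g/mol, so wt% Si = 56.170/258.157 × 100 = 21.76%.
15.32 − 21.76 = -6.44 pp.

-6.44 percentage points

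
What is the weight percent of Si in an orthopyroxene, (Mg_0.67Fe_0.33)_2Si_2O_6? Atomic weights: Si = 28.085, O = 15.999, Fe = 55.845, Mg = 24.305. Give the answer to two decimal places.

25.35 mass %

Formula mass = 1.34·24.305 + 0.66·55.845 + 2·28.085 + 6·15.999 = 221.590 g/mol, of which 56.170 g is Si.
So Si makes up 56.170/221.590 = 0.2535 of the mass, i.e. 25.35%.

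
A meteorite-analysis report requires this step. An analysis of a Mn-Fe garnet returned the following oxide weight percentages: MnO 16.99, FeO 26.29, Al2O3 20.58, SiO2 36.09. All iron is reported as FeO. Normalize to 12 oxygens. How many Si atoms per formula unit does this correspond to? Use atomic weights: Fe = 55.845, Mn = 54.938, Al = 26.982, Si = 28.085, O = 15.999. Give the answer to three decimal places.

MnO: 16.99/70.937 = 0.23951 mol → 0.23951 mol Mn, 0.23951 mol O.
FeO: 26.29/71.844 = 0.36593 mol → 0.36593 mol Fe, 0.36593 mol O.
Al2O3: 20.58/101.961 = 0.20184 mol → 0.40368 mol Al, 0.60552 mol O.
SiO2: 36.09/60.083 = 0.60067 mol → 0.60067 mol Si, 1.20134 mol O.
Total oxygen = 2.41230 mol. Normalization factor = 12/2.41230 = 4.97451.
Si per 12 O = 0.60067 × 4.97451 = 2.988.

2.988 Si apfu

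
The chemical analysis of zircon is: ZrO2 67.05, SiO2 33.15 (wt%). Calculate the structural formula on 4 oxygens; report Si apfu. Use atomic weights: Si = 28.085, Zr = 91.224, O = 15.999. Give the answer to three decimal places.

1.007 Si apfu

ZrO2: 67.05/123.222 = 0.54414 mol → 0.54414 mol Zr, 1.08828 mol O.
SiO2: 33.15/60.083 = 0.55174 mol → 0.55174 mol Si, 1.10348 mol O.
Total oxygen = 2.19176 mol. Normalization factor = 4/2.19176 = 1.82502.
Si per 4 O = 0.55174 × 1.82502 = 1.007.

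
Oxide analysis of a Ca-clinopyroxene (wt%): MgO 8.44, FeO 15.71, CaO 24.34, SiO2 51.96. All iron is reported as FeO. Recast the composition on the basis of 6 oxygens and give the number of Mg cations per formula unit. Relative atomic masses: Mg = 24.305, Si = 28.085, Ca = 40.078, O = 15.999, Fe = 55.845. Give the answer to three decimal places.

8.44 wt% MgO ÷ 40.304 g/mol = 0.20941 mol, giving 0.20941 Mg and 0.20941 O.
15.71 wt% FeO ÷ 71.844 g/mol = 0.21867 mol, giving 0.21867 Fe and 0.21867 O.
24.34 wt% CaO ÷ 56.077 g/mol = 0.43405 mol, giving 0.43405 Ca and 0.43405 O.
51.96 wt% SiO2 ÷ 60.083 g/mol = 0.86480 mol, giving 0.86480 Si and 1.72960 O.
Oxygen sums to 2.59173; scaling by 6/2.59173 = 2.31506 puts the formula on 6 O.
Mg: 0.20941 × 2.31506 = 0.485 atoms per formula unit.

0.485 Mg apfu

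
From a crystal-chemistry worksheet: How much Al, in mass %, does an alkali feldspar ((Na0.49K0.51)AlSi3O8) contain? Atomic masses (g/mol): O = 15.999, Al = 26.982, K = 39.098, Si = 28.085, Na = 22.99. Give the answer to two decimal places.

9.98 mass %

Formula mass = 0.49*22.99 + 0.51*39.098 + 1*26.982 + 3*28.085 + 8*15.999 = 270.434 g/mol, of which 26.982 g is Al.
So Al makes up 26.982/270.434 = 0.0998 of the mass, i.e. 9.98%.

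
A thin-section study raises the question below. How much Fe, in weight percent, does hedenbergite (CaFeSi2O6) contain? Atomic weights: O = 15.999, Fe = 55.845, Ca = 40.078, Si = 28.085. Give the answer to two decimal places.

M(CaFeSi2O6) = 248.087 g/mol.
Fe contributes 1 × 55.845 = 55.845 g per mole.
55.845/248.087 = 0.2251 → 22.51%.

22.51 weight percent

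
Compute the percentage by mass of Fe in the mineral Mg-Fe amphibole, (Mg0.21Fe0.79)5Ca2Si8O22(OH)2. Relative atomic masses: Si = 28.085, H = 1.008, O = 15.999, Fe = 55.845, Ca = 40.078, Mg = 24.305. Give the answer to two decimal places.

Formula mass = 1.05×24.305 + 3.95×55.845 + 2×40.078 + 8×28.085 + 24×15.999 + 2×1.008 = 936.936 g/mol, of which 220.588 g is Fe.
So Fe makes up 220.588/936.936 = 0.2354 of the mass, i.e. 23.54%.

23.54 mass %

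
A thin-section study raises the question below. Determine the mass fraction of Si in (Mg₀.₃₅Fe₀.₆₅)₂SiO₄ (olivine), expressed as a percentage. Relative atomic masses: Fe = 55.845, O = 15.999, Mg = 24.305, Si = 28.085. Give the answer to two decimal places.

15.46 wt%

Molar mass of (Mg₀.₃₅Fe₀.₆₅)₂SiO₄: 0.70·24.305 + 1.30·55.845 + 1·28.085 + 4·15.999 = 181.693 g/mol.
Mass of Si per formula unit: 1 × 28.085 = 28.085 g.
Weight fraction Si = 28.085 / 181.693 = 0.1546.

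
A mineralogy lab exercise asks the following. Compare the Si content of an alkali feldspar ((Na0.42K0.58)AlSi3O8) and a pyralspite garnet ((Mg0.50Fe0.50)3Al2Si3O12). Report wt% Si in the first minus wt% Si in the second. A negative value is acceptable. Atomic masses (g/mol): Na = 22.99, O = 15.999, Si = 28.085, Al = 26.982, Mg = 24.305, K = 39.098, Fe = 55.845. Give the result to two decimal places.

Si in (Na0.42K0.58)AlSi3O8: molar mass 271.562 g/mol; 3×28.085 = 84.255 g → 31.03 wt%.
Si in (Mg0.50Fe0.50)3Al2Si3O12: molar mass 450.432 g/mol; 3×28.085 = 84.255 g → 18.71 wt%.
Difference = 31.03 − 18.71 = 12.32 percentage points.

12.32 percentage points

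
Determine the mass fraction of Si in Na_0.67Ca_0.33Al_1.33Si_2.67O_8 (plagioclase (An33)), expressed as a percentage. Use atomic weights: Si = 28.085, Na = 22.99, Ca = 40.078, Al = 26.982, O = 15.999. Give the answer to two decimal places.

Molar mass of Na_0.67Ca_0.33Al_1.33Si_2.67O_8: 0.67×22.99 + 0.33×40.078 + 1.33×26.982 + 2.67×28.085 + 8×15.999 = 267.494 g/mol.
Mass of Si per formula unit: 2.67 × 28.085 = 74.987 g.
Weight fraction Si = 74.987 / 267.494 = 0.2803.

28.03 weight percent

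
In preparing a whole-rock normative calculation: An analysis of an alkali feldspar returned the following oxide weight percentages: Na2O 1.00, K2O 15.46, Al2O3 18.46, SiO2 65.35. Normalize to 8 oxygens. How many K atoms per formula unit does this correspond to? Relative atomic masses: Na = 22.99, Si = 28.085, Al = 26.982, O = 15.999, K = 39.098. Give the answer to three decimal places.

Na2O (M=61.979): mol = 0.01613; Na = 0.03226, O = 0.01613.
K2O (M=94.195): mol = 0.16413; K = 0.32826, O = 0.16413.
Al2O3 (M=101.961): mol = 0.18105; Al = 0.36210, O = 0.54315.
SiO2 (M=60.083): mol = 1.08766; Si = 1.08766, O = 2.17532.
ΣO = 2.89873; factor = 8/ΣO = 2.75983.
K apfu = 0.32826 × 2.75983 = 0.906.

0.906 K apfu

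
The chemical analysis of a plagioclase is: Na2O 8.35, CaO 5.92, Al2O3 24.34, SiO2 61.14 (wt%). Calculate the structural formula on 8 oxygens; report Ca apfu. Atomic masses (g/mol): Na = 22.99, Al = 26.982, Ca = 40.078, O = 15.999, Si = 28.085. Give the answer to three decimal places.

0.282 Ca apfu

Na2O: 8.35/61.979 = 0.13472 mol → 0.26944 mol Na, 0.13472 mol O.
CaO: 5.92/56.077 = 0.10557 mol → 0.10557 mol Ca, 0.10557 mol O.
Al2O3: 24.34/101.961 = 0.23872 mol → 0.47744 mol Al, 0.71616 mol O.
SiO2: 61.14/60.083 = 1.01759 mol → 1.01759 mol Si, 2.03518 mol O.
Total oxygen = 2.99163 mol. Normalization factor = 8/2.99163 = 2.67413.
Ca per 8 O = 0.10557 × 2.67413 = 0.282.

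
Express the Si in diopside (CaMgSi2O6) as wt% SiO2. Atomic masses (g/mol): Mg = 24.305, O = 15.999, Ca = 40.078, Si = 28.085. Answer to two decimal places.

Formula mass = 216.547 g/mol.
2 Si → 2.0000 mol SiO2 per formula unit; M(SiO2) = 60.083, so SiO2 mass = 120.166 g.
120.166/216.547 × 100 = 55.49 wt%.

55.49 wt%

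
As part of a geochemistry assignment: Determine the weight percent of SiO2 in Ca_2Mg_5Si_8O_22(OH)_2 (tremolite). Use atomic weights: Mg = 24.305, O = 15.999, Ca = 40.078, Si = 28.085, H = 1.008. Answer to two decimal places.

Molar mass of Ca_2Mg_5Si_8O_22(OH)_2 = 2·40.078 + 5·24.305 + 8·28.085 + 24·15.999 + 2·1.008 = 812.353 g/mol.
Each formula unit contains 8 Si, equivalent to 8/1 = 8.0000 mol SiO2.
M(SiO2) = 1×28.085 + 2×15.999 = 60.083 g/mol.
Mass of SiO2 per formula unit = 8.0000 × 60.083 = 480.664 g.
SiO2 wt% = 480.664 / 812.353 × 100 = 59.17%.

59.17 wt%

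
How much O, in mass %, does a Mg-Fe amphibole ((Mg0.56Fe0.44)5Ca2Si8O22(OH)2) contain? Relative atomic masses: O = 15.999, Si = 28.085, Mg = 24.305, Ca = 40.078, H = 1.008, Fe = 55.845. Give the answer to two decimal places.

Formula mass = 2.80×24.305 + 2.20×55.845 + 2×40.078 + 8×28.085 + 24×15.999 + 2×1.008 = 881.741 g/mol, of which 383.976 g is O.
So O makes up 383.976/881.741 = 0.4355 of the mass, i.e. 43.55%.

43.55 mass %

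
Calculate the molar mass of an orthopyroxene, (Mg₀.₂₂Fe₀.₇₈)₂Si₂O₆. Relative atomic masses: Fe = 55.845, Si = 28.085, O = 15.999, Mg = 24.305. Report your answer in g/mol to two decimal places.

The formula mass is the sum 0.44(24.305) + 1.56(55.845) + 2(28.085) + 6(15.999).

249.98 g/mol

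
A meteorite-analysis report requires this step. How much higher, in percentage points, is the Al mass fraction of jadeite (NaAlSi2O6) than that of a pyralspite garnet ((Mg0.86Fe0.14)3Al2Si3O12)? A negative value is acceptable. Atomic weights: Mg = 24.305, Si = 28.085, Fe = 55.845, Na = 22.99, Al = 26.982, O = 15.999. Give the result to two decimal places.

M(NaAlSi2O6) = 202.136 g/mol, so wt% Al = 26.982/202.136 × 100 = 13.35%.
M((Mg0.86Fe0.14)3Al2Si3O12) = 416.369 g/mol, so wt% Al = 53.964/416.369 × 100 = 12.96%.
13.35 − 12.96 = 0.39 pp.

0.39 percentage points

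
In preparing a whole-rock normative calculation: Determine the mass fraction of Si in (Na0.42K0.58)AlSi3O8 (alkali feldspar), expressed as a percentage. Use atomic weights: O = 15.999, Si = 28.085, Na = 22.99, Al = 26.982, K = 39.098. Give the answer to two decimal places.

Molar mass of (Na0.42K0.58)AlSi3O8: 0.42×22.99 + 0.58×39.098 + 1×26.982 + 3×28.085 + 8×15.999 = 271.562 g/mol.
Mass of Si per formula unit: 3 × 28.085 = 84.255 g.
Weight fraction Si = 84.255 / 271.562 = 0.3103.

31.03 mass %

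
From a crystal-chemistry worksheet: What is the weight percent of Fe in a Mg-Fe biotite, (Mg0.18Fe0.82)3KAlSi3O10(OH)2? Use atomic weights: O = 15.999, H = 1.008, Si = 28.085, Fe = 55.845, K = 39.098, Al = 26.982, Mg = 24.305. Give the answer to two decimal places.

27.76 wt%

M((Mg0.18Fe0.82)3KAlSi3O10(OH)2) = 494.842 g/mol.
Fe contributes 2.46 × 55.845 = 137.379 g per mole.
137.379/494.842 = 0.2776 → 27.76%.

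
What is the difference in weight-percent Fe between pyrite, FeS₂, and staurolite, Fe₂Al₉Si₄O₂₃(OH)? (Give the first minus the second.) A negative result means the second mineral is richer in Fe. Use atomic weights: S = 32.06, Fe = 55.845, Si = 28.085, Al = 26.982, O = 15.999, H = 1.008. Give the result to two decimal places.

33.44 percentage points

First mineral: 55.845 g Fe in 119.965 g formula = 46.55 wt% Fe.
Second mineral: 111.690 g Fe in 851.852 g formula = 13.11 wt% Fe.
46.55% − 13.11% gives a difference of 33.44 percentage points.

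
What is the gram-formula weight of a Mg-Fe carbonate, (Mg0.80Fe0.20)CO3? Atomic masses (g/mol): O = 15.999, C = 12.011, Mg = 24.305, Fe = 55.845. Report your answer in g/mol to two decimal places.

The formula mass is the sum 0.80·24.305 + 0.20·55.845 + 1·12.011 + 3·15.999.

90.62 g/mol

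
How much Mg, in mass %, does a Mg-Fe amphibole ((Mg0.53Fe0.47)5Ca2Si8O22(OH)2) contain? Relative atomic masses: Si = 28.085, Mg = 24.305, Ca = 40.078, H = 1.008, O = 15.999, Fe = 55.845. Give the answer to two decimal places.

Formula mass = 2.65·24.305 + 2.35·55.845 + 2·40.078 + 8·28.085 + 24·15.999 + 2·1.008 = 886.472 g/mol, of which 64.408 g is Mg.
So Mg makes up 64.408/886.472 = 0.0727 of the mass, i.e. 7.27%.

7.27 mass %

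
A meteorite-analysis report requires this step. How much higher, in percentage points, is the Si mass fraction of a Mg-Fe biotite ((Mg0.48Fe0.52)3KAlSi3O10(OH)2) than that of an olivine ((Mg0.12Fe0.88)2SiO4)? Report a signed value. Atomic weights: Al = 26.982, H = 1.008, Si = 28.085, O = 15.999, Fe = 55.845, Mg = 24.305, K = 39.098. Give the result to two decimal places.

First mineral: 84.255 g Si in 466.456 g formula = 18.06 wt% Si.
Second mineral: 28.085 g Si in 196.201 g formula = 14.31 wt% Si.
18.06% − 14.31% gives a difference of 3.75 percentage points.

3.75 percentage points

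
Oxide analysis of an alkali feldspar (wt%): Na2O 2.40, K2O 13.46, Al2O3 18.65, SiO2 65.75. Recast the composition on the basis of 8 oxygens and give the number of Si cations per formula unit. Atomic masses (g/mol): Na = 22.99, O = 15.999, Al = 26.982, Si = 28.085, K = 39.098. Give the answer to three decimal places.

Na2O: 2.40/61.979 = 0.03872 mol → 0.07744 mol Na, 0.03872 mol O.
K2O: 13.46/94.195 = 0.14290 mol → 0.28580 mol K, 0.14290 mol O.
Al2O3: 18.65/101.961 = 0.18291 mol → 0.36582 mol Al, 0.54873 mol O.
SiO2: 65.75/60.083 = 1.09432 mol → 1.09432 mol Si, 2.18864 mol O.
Total oxygen = 2.91899 mol. Normalization factor = 8/2.91899 = 2.74067.
Si per 8 O = 1.09432 × 2.74067 = 2.999.

2.999 Si apfu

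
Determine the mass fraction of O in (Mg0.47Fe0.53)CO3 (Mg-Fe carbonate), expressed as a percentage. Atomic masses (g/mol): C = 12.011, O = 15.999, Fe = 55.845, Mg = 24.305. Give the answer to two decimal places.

47.51 wt%

M((Mg0.47Fe0.53)CO3) = 101.029 g/mol.
O contributes 3 × 15.999 = 47.997 g per mole.
47.997/101.029 = 0.4751 → 47.51%.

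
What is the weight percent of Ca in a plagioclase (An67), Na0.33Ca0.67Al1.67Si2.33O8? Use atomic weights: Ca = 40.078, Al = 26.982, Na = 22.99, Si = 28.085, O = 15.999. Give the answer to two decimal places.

Formula mass = 0.33*22.99 + 0.67*40.078 + 1.67*26.982 + 2.33*28.085 + 8*15.999 = 272.929 g/mol, of which 26.852 g is Ca.
So Ca makes up 26.852/272.929 = 0.0984 of the mass, i.e. 9.84%.

9.84 wt%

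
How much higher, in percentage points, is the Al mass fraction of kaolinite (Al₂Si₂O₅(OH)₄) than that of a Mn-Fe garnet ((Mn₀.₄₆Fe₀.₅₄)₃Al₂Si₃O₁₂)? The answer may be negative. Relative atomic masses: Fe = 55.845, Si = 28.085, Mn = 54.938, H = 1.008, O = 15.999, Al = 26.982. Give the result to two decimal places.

M(Al₂Si₂O₅(OH)₄) = 258.157 g/mol, so wt% Al = 53.964/258.157 × 100 = 20.90%.
M((Mn₀.₄₆Fe₀.₅₄)₃Al₂Si₃O₁₂) = 496.490 g/mol, so wt% Al = 53.964/496.490 × 100 = 10.87%.
20.90 − 10.87 = 10.03 pp.

10.03 percentage points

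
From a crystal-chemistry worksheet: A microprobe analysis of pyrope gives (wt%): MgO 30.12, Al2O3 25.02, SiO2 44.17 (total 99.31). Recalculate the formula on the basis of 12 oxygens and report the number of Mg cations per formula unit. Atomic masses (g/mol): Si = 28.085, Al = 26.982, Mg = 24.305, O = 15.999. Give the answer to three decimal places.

3.036 Mg apfu

MgO (M=40.304): mol = 0.74732; Mg = 0.74732, O = 0.74732.
Al2O3 (M=101.961): mol = 0.24539; Al = 0.49078, O = 0.73617.
SiO2 (M=60.083): mol = 0.73515; Si = 0.73515, O = 1.47030.
ΣO = 2.95379; factor = 12/ΣO = 4.06258.
Mg apfu = 0.74732 × 4.06258 = 3.036.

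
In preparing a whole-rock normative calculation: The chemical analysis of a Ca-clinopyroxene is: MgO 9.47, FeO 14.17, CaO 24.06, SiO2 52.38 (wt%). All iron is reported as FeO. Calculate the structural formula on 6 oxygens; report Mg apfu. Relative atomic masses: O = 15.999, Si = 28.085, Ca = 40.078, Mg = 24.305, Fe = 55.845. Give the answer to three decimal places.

0.541 Mg apfu

MgO (M=40.304): mol = 0.23496; Mg = 0.23496, O = 0.23496.
FeO (M=71.844): mol = 0.19723; Fe = 0.19723, O = 0.19723.
CaO (M=56.077): mol = 0.42905; Ca = 0.42905, O = 0.42905.
SiO2 (M=60.083): mol = 0.87179; Si = 0.87179, O = 1.74358.
ΣO = 2.60482; factor = 6/ΣO = 2.30342.
Mg apfu = 0.23496 × 2.30342 = 0.541.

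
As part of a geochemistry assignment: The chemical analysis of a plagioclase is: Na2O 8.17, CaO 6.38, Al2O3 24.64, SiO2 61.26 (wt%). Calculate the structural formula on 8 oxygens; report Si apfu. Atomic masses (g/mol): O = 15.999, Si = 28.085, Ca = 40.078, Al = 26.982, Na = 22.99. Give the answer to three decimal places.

Na2O (M=61.979): mol = 0.13182; Na = 0.26364, O = 0.13182.
CaO (M=56.077): mol = 0.11377; Ca = 0.11377, O = 0.11377.
Al2O3 (M=101.961): mol = 0.24166; Al = 0.48332, O = 0.72498.
SiO2 (M=60.083): mol = 1.01959; Si = 1.01959, O = 2.03918.
ΣO = 3.00975; factor = 8/ΣO = 2.65803.
Si apfu = 1.01959 × 2.65803 = 2.710.

2.710 Si apfu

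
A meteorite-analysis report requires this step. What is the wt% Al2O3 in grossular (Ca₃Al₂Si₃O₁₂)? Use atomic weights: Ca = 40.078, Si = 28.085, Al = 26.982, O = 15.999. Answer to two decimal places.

22.64 wt%

Formula mass = 450.441 g/mol.
2 Al → 1.0000 mol Al2O3 per formula unit; M(Al2O3) = 101.961, so Al2O3 mass = 101.961 g.
101.961/450.441 × 100 = 22.64 wt%.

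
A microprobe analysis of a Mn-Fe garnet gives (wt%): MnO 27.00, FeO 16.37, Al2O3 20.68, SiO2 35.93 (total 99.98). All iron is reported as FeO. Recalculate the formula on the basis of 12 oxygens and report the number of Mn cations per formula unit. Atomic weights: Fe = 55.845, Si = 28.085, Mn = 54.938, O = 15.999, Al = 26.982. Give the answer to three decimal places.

MnO (M=70.937): mol = 0.38062; Mn = 0.38062, O = 0.38062.
FeO (M=71.844): mol = 0.22785; Fe = 0.22785, O = 0.22785.
Al2O3 (M=101.961): mol = 0.20282; Al = 0.40564, O = 0.60846.
SiO2 (M=60.083): mol = 0.59801; Si = 0.59801, O = 1.19602.
ΣO = 2.41295; factor = 12/ΣO = 4.97317.
Mn apfu = 0.38062 × 4.97317 = 1.893.

1.893 Mn apfu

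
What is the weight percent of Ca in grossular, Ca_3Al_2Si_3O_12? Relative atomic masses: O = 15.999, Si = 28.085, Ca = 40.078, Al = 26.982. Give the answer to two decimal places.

Molar mass of Ca_3Al_2Si_3O_12: 3×40.078 + 2×26.982 + 3×28.085 + 12×15.999 = 450.441 g/mol.
Mass of Ca per formula unit: 3 × 40.078 = 120.234 g.
Weight fraction Ca = 120.234 / 450.441 = 0.2669.

26.69 wt%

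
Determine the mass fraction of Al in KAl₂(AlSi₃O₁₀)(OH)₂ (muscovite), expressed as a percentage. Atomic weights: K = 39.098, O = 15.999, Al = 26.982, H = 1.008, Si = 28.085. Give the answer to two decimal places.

20.32 wt%

Formula mass = 1·39.098 + 3·26.982 + 3·28.085 + 12·15.999 + 2·1.008 = 398.303 g/mol, of which 80.946 g is Al.
So Al makes up 80.946/398.303 = 0.2032 of the mass, i.e. 20.32%.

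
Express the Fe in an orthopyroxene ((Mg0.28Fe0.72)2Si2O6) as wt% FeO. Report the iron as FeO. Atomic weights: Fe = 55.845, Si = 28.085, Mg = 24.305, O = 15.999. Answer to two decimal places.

Molar mass of (Mg0.28Fe0.72)2Si2O6 = 0.56*24.305 + 1.44*55.845 + 2*28.085 + 6*15.999 = 246.192 g/mol.
Each formula unit contains 1.44 Fe, equivalent to 1.44/1 = 1.4400 mol FeO.
M(FeO) = 1×55.845 + 1×15.999 = 71.844 g/mol.
Mass of FeO per formula unit = 1.4400 × 71.844 = 103.455 g.
FeO wt% = 103.455 / 246.192 × 100 = 42.02%.

42.02 wt%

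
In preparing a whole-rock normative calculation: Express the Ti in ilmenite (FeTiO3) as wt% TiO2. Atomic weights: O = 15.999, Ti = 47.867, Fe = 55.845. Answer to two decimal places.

Formula mass = 151.709 g/mol.
1 Ti → 1.0000 mol TiO2 per formula unit; M(TiO2) = 79.865, so TiO2 mass = 79.865 g.
79.865/151.709 × 100 = 52.64 wt%.

52.64 wt%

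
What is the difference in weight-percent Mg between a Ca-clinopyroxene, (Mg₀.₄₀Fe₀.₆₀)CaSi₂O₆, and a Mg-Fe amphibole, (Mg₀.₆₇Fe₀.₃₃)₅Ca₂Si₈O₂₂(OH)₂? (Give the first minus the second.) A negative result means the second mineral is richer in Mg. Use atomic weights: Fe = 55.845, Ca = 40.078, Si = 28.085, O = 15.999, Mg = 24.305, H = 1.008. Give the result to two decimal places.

-5.29 percentage points

First mineral: 9.722 g Mg in 235.471 g formula = 4.13 wt% Mg.
Second mineral: 81.422 g Mg in 864.394 g formula = 9.42 wt% Mg.
4.13% − 9.42% gives a difference of -5.29 percentage points.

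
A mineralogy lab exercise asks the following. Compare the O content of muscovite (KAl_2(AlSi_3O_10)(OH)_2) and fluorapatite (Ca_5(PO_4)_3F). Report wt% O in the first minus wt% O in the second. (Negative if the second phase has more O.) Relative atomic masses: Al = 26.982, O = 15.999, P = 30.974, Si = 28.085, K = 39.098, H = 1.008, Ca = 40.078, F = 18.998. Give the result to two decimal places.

First mineral: 191.988 g O in 398.303 g formula = 48.20 wt% O.
Second mineral: 191.988 g O in 504.298 g formula = 38.07 wt% O.
48.20% − 38.07% gives a difference of 10.13 percentage points.

10.13 percentage points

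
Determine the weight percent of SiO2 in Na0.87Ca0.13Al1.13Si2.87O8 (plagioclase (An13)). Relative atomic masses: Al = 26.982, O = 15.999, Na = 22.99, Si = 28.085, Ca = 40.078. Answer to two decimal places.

M(Na0.87Ca0.13Al1.13Si2.87O8) = 264.297 g/mol; M(SiO2) = 60.083 g/mol.
Moles SiO2 per formula unit = 2.87 Si ÷ 1 = 2.8700.
SiO2 fraction = (2.8700 × 60.083) / 264.297 = 172.438/264.297 = 0.6524.

65.24 wt%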